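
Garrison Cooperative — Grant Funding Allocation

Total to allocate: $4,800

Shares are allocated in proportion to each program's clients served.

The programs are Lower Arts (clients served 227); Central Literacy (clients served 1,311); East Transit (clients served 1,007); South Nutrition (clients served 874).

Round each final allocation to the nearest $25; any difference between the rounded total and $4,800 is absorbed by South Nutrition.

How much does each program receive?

Lower Arts: $325 | Central Literacy: $1,850 | East Transit: $1,425 | South Nutrition: $1,200

Total clients served = 3,419.
Unrounded shares: Lower Arts 227/3,419 × $4,800 = 318.69; Central Literacy 1,311/3,419 × $4,800 = 1,840.54; East Transit 1,007/3,419 × $4,800 = 1,413.75; South Nutrition 874/3,419 × $4,800 = 1,227.03.
At nearest $25: Lower Arts $325; Central Literacy $1,850; East Transit $1,425; South Nutrition $1,225. Sum = $4,825.
Difference $4,800 − $4,825 = −$25 applied to South Nutrition: South Nutrition becomes $1,200.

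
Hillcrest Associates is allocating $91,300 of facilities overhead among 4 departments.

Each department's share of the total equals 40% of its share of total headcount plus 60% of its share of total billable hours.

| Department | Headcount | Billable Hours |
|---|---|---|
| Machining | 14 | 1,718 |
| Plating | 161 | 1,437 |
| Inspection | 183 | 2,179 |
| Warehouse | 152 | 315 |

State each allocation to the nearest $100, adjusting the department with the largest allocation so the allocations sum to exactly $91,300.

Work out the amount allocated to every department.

Machining: $17,700; Plating: $25,500; Inspection: $34,200; Warehouse: $13,900

Headcount total 510; billable hours total 5,649.
Composite weights (40% headcount + 60% billable hours): Machining 0.1935; Plating 0.2789; Inspection 0.3750; Warehouse 0.1527.
Proportional shares: Machining 17,662.46; Plating 25,463.87; Inspection 34,234.63; Warehouse 13,939.04.
At nearest $100: Machining $17,700; Plating $25,500; Inspection $34,200; Warehouse $13,900. Sum = $91,300.
No rounding difference to absorb.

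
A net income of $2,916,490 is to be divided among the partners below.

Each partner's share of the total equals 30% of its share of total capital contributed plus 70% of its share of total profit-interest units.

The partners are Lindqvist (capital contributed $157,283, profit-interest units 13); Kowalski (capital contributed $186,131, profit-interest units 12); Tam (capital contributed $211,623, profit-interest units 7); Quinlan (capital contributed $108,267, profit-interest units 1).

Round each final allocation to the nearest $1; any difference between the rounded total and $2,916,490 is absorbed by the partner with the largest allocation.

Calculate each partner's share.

Lindqvist: $1,011,712; Kowalski: $987,900; Tam: $712,201; Quinlan: $204,677

Totals — capital contributed 663,304, profit-interest units 33.
Composite weights (30% capital contributed + 70% profit-interest units): Lindqvist 0.3469; Kowalski 0.3387; Tam 0.2442; Quinlan 0.0702.
Raw shares: Lindqvist 1,011,712.11; Kowalski 987,899.82; Tam 712,200.95; Quinlan 204,677.11.
After rounding ($1): Lindqvist $1,011,712; Kowalski $987,900; Tam $712,201; Quinlan $204,677. Sum = $2,916,490.
No rounding difference to absorb.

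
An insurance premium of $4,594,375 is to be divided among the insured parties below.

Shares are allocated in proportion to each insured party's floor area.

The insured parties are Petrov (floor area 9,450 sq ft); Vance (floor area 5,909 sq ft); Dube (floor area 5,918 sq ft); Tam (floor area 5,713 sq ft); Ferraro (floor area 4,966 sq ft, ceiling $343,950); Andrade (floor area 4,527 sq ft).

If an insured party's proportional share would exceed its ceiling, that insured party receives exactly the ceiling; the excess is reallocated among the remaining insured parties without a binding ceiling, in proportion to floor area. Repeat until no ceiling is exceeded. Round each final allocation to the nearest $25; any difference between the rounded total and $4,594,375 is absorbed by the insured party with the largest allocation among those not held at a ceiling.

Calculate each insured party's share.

Petrov: $1,274,425 | Vance: $796,900 | Dube: $798,100 | Tam: $770,475 | Ferraro: $343,950 | Andrade: $610,525

Floor area total: 36,483.
Pro-rata shares before constraints: Petrov 1,190,056.84; Vance 744,131.84; Dube 745,265.23; Tam 719,449.18; Ferraro 625,378.02; Andrade 570,093.90.
Held at cap: Ferraro ($343,950); remaining pool $4,250,425 reallocated over remaining floor area 31,517.
Remaining shares: Petrov 1,274,439.71 → $1,274,450; Vance 796,895.69 → $796,900; Dube 798,109.44 → $798,100; Tam 770,462.86 → $770,475; Andrade 610,517.31 → $610,525.
Rounding difference −$25 applied to Petrov → $1,274,425.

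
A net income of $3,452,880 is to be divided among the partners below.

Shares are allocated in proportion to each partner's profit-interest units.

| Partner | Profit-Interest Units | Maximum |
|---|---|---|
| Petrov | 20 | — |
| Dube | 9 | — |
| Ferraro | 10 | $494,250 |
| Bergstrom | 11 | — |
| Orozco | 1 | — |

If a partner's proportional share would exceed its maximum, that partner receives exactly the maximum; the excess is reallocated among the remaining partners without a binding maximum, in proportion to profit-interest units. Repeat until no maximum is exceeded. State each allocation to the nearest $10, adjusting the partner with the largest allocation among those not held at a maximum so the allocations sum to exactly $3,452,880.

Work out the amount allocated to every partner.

Petrov: $1,443,230 | Dube: $649,460 | Ferraro: $494,250 | Bergstrom: $793,780 | Orozco: $72,160

Combined profit-interest units = 51.
Proportional shares (ignoring caps): Petrov 1,354,070.59; Dube 609,331.76; Ferraro 677,035.29; Bergstrom 744,738.82; Orozco 67,703.53.
Cap binds for Ferraro ($494,250); balance $2,958,630 reallocated over remaining profit-interest units 41.
Remaining shares: Petrov 1,443,234.15 → $1,443,230; Dube 649,455.37 → $649,460; Bergstrom 793,778.78 → $793,780; Orozco 72,161.71 → $72,160.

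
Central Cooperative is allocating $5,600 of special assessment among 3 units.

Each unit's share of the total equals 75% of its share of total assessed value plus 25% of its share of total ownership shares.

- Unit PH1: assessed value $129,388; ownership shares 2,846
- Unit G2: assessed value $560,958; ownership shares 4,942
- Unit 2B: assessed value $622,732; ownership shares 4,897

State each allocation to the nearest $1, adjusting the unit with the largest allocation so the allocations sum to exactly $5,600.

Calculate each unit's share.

Unit PH1: $728; Unit G2: $2,340; Unit 2B: $2,532

Assessed value total 1,313,078; ownership shares total 12,685.
Combined weights (75% assessed value + 25% ownership shares): Unit PH1 0.1300; Unit G2 0.4178; Unit 2B 0.4522.
Unrounded shares: Unit PH1 727.96; Unit G2 2,339.71; Unit 2B 2,532.33.
At nearest $1: Unit PH1 $728; Unit G2 $2,340; Unit 2B $2,532. Sum = $5,600.
Sum already equals the total — no adjustment.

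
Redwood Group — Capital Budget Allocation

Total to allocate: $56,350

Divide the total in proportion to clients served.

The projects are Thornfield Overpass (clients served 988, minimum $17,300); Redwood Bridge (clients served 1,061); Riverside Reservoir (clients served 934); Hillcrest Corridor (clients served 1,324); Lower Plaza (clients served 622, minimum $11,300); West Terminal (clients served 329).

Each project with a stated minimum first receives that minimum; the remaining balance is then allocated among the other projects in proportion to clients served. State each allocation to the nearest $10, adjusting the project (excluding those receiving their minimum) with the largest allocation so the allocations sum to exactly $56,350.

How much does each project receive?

Thornfield Overpass: $17,300 | Redwood Bridge: $8,070 | Riverside Reservoir: $7,100 | Hillcrest Corridor: $10,080 | Lower Plaza: $11,300 | West Terminal: $2,500

Fund the minimums — Thornfield Overpass $17,300; Lower Plaza $11,300. Residual $27,750.
Residual split over remaining clients served 3,648: Redwood Bridge 8,070.93 → $8,070; Riverside Reservoir 7,104.85 → $7,100; Hillcrest Corridor 10,071.55 → $10,070; West Terminal 2,502.67 → $2,500.
Rounding difference +$10 applied to Hillcrest Corridor → $10,080.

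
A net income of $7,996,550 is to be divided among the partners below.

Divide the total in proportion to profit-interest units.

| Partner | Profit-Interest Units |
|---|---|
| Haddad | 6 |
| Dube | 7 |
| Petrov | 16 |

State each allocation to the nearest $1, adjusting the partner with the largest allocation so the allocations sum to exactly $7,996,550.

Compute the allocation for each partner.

Haddad: $1,654,459 · Dube: $1,930,202 · Petrov: $4,411,889

Combined profit-interest units = 29.
Unrounded shares: Haddad 6/29 × $7,996,550 = 1,654,458.62; Dube 7/29 × $7,996,550 = 1,930,201.72; Petrov 16/29 × $7,996,550 = 4,411,889.66.
Rounded to nearest $1: Haddad $1,654,459; Dube $1,930,202; Petrov $4,411,890. Sum = $7,996,551.
Difference $7,996,550 − $7,996,551 = −$1 applied to largest allocation (Petrov): Petrov becomes $4,411,889.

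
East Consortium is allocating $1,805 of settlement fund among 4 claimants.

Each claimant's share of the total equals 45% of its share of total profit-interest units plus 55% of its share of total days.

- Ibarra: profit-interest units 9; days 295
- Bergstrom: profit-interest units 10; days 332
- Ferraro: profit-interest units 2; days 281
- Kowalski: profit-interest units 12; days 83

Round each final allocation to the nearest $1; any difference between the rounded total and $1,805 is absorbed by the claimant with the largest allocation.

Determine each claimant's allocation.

Ibarra: $517 | Bergstrom: $578 | Ferraro: $331 | Kowalski: $379

Totals — profit-interest units 33, days 991.
Composite weights (45% profit-interest units + 55% days): Ibarra 0.2865; Bergstrom 0.3206; Ferraro 0.1832; Kowalski 0.2097.
Proportional shares: Ibarra 517.04; Bergstrom 578.72; Ferraro 330.72; Kowalski 378.51.
Rounded to nearest $1: Ibarra $517; Bergstrom $579; Ferraro $331; Kowalski $379. Sum = $1,806.
Difference $1,805 − $1,806 = −$1 applied to largest allocation (Bergstrom): Bergstrom becomes $578.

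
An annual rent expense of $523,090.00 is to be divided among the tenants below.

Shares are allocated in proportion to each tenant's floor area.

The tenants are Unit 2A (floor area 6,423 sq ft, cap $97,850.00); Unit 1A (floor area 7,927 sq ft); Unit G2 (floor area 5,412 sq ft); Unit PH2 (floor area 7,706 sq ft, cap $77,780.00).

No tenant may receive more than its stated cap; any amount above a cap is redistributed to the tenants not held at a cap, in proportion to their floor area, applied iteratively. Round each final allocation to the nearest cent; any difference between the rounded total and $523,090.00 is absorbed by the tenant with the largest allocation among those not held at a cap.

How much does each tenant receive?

Unit 2A: $97,850.00 | Unit 1A: $206,485.90 | Unit G2: $140,974.10 | Unit PH2: $77,780.00

Floor area total: 27,468.
Unconstrained shares: Unit 2A 122,317.1352; Unit 1A 150,958.7313; Unit G2 103,064.0411; Unit PH2 146,750.0925.
Capped: Unit 2A ($97,850.00), Unit PH2 ($77,780.00); remaining pool $347,460.00 reallocated over remaining floor area 13,339.
Remaining shares: Unit 1A 206,485.9000 → $206,485.90; Unit G2 140,974.1000 → $140,974.10.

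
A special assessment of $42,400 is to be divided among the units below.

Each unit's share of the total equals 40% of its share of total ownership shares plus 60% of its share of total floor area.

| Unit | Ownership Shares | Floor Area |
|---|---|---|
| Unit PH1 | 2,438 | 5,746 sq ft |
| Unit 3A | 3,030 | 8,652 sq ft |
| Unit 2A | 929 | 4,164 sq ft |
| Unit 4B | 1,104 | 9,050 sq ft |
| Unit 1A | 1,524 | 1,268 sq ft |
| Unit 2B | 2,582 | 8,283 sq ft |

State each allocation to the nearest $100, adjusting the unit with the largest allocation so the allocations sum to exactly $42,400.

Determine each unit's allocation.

Unit PH1: $7,500 · Unit 3A: $10,400 · Unit 2A: $4,200 · Unit 4B: $7,800 · Unit 1A: $3,100 · Unit 2B: $9,400

Totals — ownership shares 11,607, floor area 37,163.
Combined weights (40% ownership shares + 60% floor area): Unit PH1 0.1768; Unit 3A 0.2441; Unit 2A 0.0992; Unit 4B 0.1842; Unit 1A 0.0730; Unit 2B 0.2227.
Proportional shares: Unit PH1 7,495.81; Unit 3A 10,350.14; Unit 2A 4,207.92; Unit 4B 7,808.34; Unit 1A 3,094.86; Unit 2B 9,442.93.
After rounding ($100): Unit PH1 $7,500; Unit 3A $10,400; Unit 2A $4,200; Unit 4B $7,800; Unit 1A $3,100; Unit 2B $9,400. Sum = $42,400.
Sum already equals the total — no adjustment.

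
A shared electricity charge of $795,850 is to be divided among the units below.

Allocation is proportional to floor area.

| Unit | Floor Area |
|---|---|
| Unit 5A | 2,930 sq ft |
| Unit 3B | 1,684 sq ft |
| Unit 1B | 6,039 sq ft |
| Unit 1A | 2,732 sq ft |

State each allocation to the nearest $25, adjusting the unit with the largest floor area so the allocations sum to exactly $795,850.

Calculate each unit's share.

Sum of floor area: 13,385.
Unrounded shares: Unit 5A 2,930/13,385 × $795,850 = 174,212.96; Unit 3B 1,684/13,385 × $795,850 = 100,127.86; Unit 1B 6,039/13,385 × $795,850 = 359,068.97; Unit 1A 2,732/13,385 × $795,850 = 162,440.21.
After rounding ($25): Unit 5A $174,225; Unit 3B $100,125; Unit 1B $359,075; Unit 1A $162,450. Sum = $795,875.
Difference $795,850 − $795,875 = −$25 applied to largest floor area (Unit 1B): Unit 1B becomes $359,050.

Unit 5A: $174,225 | Unit 3B: $100,125 | Unit 1B: $359,050 | Unit 1A: $162,450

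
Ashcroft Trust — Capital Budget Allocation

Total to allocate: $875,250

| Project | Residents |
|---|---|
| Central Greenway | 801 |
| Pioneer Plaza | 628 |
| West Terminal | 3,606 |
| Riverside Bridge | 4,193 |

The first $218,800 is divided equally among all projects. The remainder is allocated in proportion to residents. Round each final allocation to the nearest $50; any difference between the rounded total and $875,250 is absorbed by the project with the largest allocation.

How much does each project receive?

Central Greenway: $111,700; Pioneer Plaza: $99,350; West Terminal: $311,200; Riverside Bridge: $353,000

First tranche $218,800 split equally: $54,700 each.
Remainder $656,450 by residents (total 9,228): Central Greenway 56,980.54 → $57,000; Pioneer Plaza 44,673.88 → $44,650; West Terminal 256,519.15 → $256,500; Riverside Bridge 298,276.43 → $298,300.
Totals: Central Greenway $54,700 + $57,000 = $111,700; Pioneer Plaza $54,700 + $44,650 = $99,350; West Terminal $54,700 + $256,500 = $311,200; Riverside Bridge $54,700 + $298,300 = $353,000.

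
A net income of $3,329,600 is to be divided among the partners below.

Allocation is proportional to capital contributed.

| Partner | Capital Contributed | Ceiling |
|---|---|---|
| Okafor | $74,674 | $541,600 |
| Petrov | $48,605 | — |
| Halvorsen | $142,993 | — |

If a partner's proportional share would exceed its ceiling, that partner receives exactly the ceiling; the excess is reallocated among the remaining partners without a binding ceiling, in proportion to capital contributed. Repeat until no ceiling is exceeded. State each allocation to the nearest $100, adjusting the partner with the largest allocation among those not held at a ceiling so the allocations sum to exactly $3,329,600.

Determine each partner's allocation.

Okafor: $541,600 · Petrov: $707,300 · Halvorsen: $2,080,700

Capital contributed total: 266,272.
Pro-rata shares before constraints: Okafor 933,761.53; Petrov 607,781.55; Halvorsen 1,788,056.92.
Held at cap: Okafor ($541,600); balance $2,788,000 reallocated over remaining capital contributed 191,598.
Shares after redistribution: Petrov 707,265.94 → $707,300; Halvorsen 2,080,734.06 → $2,080,700.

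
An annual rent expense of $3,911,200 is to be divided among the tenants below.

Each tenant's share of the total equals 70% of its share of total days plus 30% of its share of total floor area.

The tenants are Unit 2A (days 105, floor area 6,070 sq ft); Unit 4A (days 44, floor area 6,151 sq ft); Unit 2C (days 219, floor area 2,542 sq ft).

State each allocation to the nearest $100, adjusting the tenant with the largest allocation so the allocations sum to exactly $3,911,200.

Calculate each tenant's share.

Unit 2A: $1,263,600; Unit 4A: $816,200; Unit 2C: $1,831,400

Days total 368; floor area total 14,763.
Combined weights (70% days + 30% floor area): Unit 2A 0.3231; Unit 4A 0.2087; Unit 2C 0.4682.
Proportional shares: Unit 2A 1,263,619.44; Unit 4A 816,230.56; Unit 2C 1,831,349.99.
Rounded to nearest $100: Unit 2A $1,263,600; Unit 4A $816,200; Unit 2C $1,831,300. Sum = $3,911,100.
Difference $3,911,200 − $3,911,100 = +$100 applied to largest allocation (Unit 2C): Unit 2C becomes $1,831,400.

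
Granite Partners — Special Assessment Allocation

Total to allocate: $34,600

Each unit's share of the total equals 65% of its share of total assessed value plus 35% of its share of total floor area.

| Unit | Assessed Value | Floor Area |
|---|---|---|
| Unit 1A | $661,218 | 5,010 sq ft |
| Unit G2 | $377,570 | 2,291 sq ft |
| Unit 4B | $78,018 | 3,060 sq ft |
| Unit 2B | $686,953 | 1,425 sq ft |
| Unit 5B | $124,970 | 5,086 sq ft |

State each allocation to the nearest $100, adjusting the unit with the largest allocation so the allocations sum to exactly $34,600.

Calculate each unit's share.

Unit 1A: $11,400 · Unit G2: $6,000 · Unit 4B: $3,100 · Unit 2B: $9,000 · Unit 5B: $5,100

Assessed value total 1,928,729; floor area total 16,872.
Blended shares (65% assessed value + 35% floor area): Unit 1A 0.3268; Unit G2 0.1748; Unit 4B 0.0898; Unit 2B 0.2611; Unit 5B 0.1476.
Raw shares: Unit 1A 11,306.12; Unit G2 6,047.05; Unit 4B 3,106.07; Unit 2B 9,033.04; Unit 5B 5,107.73.
Rounded to nearest $100: Unit 1A $11,300; Unit G2 $6,000; Unit 4B $3,100; Unit 2B $9,000; Unit 5B $5,100. Sum = $34,500.
Difference $34,600 − $34,500 = +$100 applied to largest allocation (Unit 1A): Unit 1A becomes $11,400.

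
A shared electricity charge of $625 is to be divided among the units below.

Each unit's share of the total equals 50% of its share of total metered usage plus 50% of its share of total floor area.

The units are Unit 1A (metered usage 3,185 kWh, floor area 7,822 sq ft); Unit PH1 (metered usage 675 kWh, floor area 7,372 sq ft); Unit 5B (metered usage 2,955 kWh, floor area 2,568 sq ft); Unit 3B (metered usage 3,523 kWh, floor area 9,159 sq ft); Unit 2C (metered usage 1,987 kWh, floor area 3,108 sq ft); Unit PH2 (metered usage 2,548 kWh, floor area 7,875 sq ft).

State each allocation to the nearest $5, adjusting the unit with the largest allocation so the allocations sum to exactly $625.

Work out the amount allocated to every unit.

Totals — metered usage 14,873, floor area 37,904.
Composite weights (50% metered usage + 50% floor area): Unit 1A 0.2103; Unit PH1 0.1199; Unit 5B 0.1332; Unit 3B 0.2393; Unit 2C 0.1078; Unit PH2 0.1895.
Raw shares: Unit 1A 131.41; Unit PH1 74.96; Unit 5B 83.26; Unit 3B 149.53; Unit 2C 67.37; Unit PH2 118.46.
After rounding ($5): Unit 1A $130; Unit PH1 $75; Unit 5B $85; Unit 3B $150; Unit 2C $65; Unit PH2 $120. Sum = $625.
Sum already equals the total — no adjustment.

Unit 1A: $130; Unit PH1: $75; Unit 5B: $85; Unit 3B: $150; Unit 2C: $65; Unit PH2: $120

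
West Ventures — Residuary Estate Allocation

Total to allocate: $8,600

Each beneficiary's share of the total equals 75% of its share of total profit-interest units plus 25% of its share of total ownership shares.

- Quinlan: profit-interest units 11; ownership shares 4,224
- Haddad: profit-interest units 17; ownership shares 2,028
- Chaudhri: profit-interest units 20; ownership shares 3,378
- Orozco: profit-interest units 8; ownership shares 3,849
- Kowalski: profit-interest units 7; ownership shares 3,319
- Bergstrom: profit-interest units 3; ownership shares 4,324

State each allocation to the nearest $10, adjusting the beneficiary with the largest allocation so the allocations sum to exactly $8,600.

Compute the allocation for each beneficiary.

Quinlan: $1,500 | Haddad: $1,870 | Chaudhri: $2,310 | Orozco: $1,170 | Kowalski: $1,020 | Bergstrom: $730

Profit-interest units total 66; ownership shares total 21,122.
Composite weights (75% profit-interest units + 25% ownership shares): Quinlan 0.1750; Haddad 0.2172; Chaudhri 0.2673; Orozco 0.1365; Kowalski 0.1188; Bergstrom 0.0853.
Unrounded shares: Quinlan 1,504.96; Haddad 1,867.79; Chaudhri 2,298.39; Orozco 1,173.61; Kowalski 1,021.93; Bergstrom 733.32.
At nearest $10: Quinlan $1,500; Haddad $1,870; Chaudhri $2,300; Orozco $1,170; Kowalski $1,020; Bergstrom $730. Sum = $8,590.
Difference $8,600 − $8,590 = +$10 applied to largest allocation (Chaudhri): Chaudhri becomes $2,310.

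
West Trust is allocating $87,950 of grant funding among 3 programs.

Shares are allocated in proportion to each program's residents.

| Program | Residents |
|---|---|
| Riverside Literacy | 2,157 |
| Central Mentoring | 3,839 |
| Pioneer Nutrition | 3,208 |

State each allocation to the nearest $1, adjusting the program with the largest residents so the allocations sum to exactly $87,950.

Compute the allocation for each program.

Riverside Literacy: $20,611 | Central Mentoring: $36,685 | Pioneer Nutrition: $30,654

Combined residents = 9,204.
Proportional shares: Riverside Literacy 2,157/9,204 × $87,950 = 20,611.49; Central Mentoring 3,839/9,204 × $87,950 = 36,684.06; Pioneer Nutrition 3,208/9,204 × $87,950 = 30,654.45.
After rounding ($1): Riverside Literacy $20,611; Central Mentoring $36,684; Pioneer Nutrition $30,654. Sum = $87,949.
Difference $87,950 − $87,949 = +$1 applied to largest residents (Central Mentoring): Central Mentoring becomes $36,685.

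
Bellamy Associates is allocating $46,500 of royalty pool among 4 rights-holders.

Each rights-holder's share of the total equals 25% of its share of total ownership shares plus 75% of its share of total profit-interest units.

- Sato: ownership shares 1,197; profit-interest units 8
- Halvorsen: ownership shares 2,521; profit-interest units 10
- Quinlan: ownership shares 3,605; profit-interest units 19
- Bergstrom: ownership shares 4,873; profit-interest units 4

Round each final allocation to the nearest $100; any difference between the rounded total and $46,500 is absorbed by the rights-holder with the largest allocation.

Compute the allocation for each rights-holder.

Totals — ownership shares 12,196, profit-interest units 41.
Combined weights (25% ownership shares + 75% profit-interest units): Sato 0.1709; Halvorsen 0.2346; Quinlan 0.4215; Bergstrom 0.1731.
Pro-rata amounts: Sato 7,945.84; Halvorsen 10,909.07; Quinlan 19,597.80; Bergstrom 8,047.29.
After rounding ($100): Sato $7,900; Halvorsen $10,900; Quinlan $19,600; Bergstrom $8,000. Sum = $46,400.
Difference $46,500 − $46,400 = +$100 applied to largest allocation (Quinlan): Quinlan becomes $19,700.

Sato: $7,900 · Halvorsen: $10,900 · Quinlan: $19,700 · Bergstrom: $8,000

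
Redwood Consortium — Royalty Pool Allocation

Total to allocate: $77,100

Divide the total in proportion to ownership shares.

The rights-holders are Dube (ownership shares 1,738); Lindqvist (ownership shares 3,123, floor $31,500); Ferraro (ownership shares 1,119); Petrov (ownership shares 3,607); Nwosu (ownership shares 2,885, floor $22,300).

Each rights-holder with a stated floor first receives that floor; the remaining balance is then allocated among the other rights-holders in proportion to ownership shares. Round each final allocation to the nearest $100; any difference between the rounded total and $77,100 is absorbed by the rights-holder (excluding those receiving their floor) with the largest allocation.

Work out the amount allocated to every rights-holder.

Guaranteed amounts: Lindqvist $31,500; Nwosu $22,300. Residual $23,300.
Residual split over remaining ownership shares 6,464: Dube 6,264.76 → $6,300; Ferraro 4,033.52 → $4,000; Petrov 13,001.72 → $13,000.

Dube: $6,300 · Lindqvist: $31,500 · Ferraro: $4,000 · Petrov: $13,000 · Nwosu: $22,300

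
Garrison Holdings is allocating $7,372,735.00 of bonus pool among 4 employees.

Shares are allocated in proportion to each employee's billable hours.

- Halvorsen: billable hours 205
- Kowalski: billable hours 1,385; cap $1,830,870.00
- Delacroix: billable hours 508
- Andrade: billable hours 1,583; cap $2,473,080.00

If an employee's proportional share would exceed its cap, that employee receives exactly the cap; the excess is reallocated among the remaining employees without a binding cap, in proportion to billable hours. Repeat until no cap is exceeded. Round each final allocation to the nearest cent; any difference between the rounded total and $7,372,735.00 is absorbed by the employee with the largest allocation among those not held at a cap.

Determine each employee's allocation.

Halvorsen: $882,329.49 · Kowalski: $1,830,870.00 · Delacroix: $2,186,455.51 · Andrade: $2,473,080.00

Combined billable hours = 3,681.
Pro-rata shares before constraints: Halvorsen 410,597.8471; Kowalski 2,774,039.1130; Delacroix 1,017,481.4942; Andrade 3,170,616.5458.
Capped: Kowalski ($1,830,870.00), Andrade ($2,473,080.00); balance $3,068,785.00 reallocated over remaining billable hours 713.
Remaining shares: Halvorsen 882,329.4881 → $882,329.49; Delacroix 2,186,455.5119 → $2,186,455.51.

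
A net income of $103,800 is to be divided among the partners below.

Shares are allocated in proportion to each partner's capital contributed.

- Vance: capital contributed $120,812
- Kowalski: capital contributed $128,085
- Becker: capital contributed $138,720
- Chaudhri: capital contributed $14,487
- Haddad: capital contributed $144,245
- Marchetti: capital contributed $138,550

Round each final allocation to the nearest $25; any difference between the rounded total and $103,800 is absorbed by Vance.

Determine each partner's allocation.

Vance: $18,325; Kowalski: $19,400; Becker: $21,025; Chaudhri: $2,200; Haddad: $21,850; Marchetti: $21,000

Sum of capital contributed: 684,899.
Raw shares: Vance 120,812/684,899 × $103,800 = 18,309.69; Kowalski 128,085/684,899 × $103,800 = 19,411.95; Becker 138,720/684,899 × $103,800 = 21,023.74; Chaudhri 14,487/684,899 × $103,800 = 2,195.58; Haddad 144,245/684,899 × $103,800 = 21,861.08; Marchetti 138,550/684,899 × $103,800 = 20,997.97.
At nearest $25: Vance $18,300; Kowalski $19,400; Becker $21,025; Chaudhri $2,200; Haddad $21,850; Marchetti $21,000. Sum = $103,775.
Difference $103,800 − $103,775 = +$25 applied to Vance: Vance becomes $18,325.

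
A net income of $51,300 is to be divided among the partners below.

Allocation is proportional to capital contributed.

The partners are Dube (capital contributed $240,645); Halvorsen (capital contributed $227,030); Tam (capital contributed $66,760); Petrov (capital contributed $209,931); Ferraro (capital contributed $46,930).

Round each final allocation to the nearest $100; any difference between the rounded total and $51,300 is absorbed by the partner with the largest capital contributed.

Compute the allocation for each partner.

Total capital contributed = 791,296.
Proportional shares: Dube 240,645/791,296 × $51,300 = 15,601.10; Halvorsen 227,030/791,296 × $51,300 = 14,718.44; Tam 66,760/791,296 × $51,300 = 4,328.07; Petrov 209,931/791,296 × $51,300 = 13,609.90; Ferraro 46,930/791,296 × $51,300 = 3,042.49.
At nearest $100: Dube $15,600; Halvorsen $14,700; Tam $4,300; Petrov $13,600; Ferraro $3,000. Sum = $51,200.
Difference $51,300 − $51,200 = +$100 applied to largest capital contributed (Dube): Dube becomes $15,700.

Dube: $15,700; Halvorsen: $14,700; Tam: $4,300; Petrov: $13,600; Ferraro: $3,000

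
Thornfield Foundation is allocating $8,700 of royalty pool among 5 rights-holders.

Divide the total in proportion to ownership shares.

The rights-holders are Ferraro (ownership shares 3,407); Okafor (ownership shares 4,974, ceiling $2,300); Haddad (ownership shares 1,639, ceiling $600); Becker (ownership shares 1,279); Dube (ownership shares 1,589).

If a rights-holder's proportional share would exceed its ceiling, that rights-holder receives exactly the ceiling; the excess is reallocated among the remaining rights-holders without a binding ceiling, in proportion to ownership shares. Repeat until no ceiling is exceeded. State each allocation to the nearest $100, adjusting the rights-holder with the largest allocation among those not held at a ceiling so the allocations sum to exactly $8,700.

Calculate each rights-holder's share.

Combined ownership shares = 12,888.
Pro-rata shares before constraints: Ferraro 2,299.88; Okafor 3,357.68; Haddad 1,106.40; Becker 863.38; Dube 1,072.65.
Held at cap: Okafor ($2,300), Haddad ($600); balance $5,800 reallocated over remaining ownership shares 6,275.
Shares after redistribution: Ferraro 3,149.10 → $3,100; Becker 1,182.18 → $1,200; Dube 1,468.72 → $1,500.

Ferraro: $3,100 | Okafor: $2,300 | Haddad: $600 | Becker: $1,200 | Dube: $1,500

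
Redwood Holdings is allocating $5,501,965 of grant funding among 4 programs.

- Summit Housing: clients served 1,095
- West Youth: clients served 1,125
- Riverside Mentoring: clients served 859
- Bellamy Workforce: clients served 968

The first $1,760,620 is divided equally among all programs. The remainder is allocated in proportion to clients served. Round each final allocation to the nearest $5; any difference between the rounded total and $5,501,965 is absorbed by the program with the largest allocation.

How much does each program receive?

First tranche $1,760,620 split equally: $440,155 each.
Remainder $3,741,345 by clients served (total 4,047): Summit Housing 1,012,298.68 → $1,012,300; West Youth 1,040,032.89 → $1,040,035; Riverside Mentoring 794,122.89 → $794,125; Bellamy Workforce 894,890.53 → $894,890.
Rounding difference −$5 on remainder applied to West Youth.
Totals: Summit Housing $440,155 + $1,012,300 = $1,452,455; West Youth $440,155 + $1,040,030 = $1,480,185; Riverside Mentoring $440,155 + $794,125 = $1,234,280; Bellamy Workforce $440,155 + $894,890 = $1,335,045.

Summit Housing: $1,452,455; West Youth: $1,480,185; Riverside Mentoring: $1,234,280; Bellamy Workforce: $1,335,045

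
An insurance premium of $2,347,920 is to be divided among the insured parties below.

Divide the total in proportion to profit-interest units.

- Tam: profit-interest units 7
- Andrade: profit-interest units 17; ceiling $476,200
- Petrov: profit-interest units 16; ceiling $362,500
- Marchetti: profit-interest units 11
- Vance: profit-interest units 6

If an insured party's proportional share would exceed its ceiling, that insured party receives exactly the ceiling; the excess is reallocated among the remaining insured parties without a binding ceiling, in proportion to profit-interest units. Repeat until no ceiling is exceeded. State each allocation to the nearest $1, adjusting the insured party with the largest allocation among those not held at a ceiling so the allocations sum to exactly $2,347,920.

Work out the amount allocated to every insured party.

Tam: $440,189 · Andrade: $476,200 · Petrov: $362,500 · Marchetti: $691,726 · Vance: $377,305

Profit-interest units total: 57.
Unconstrained shares: Tam 288,341.05; Andrade 700,256.84; Petrov 659,065.26; Marchetti 453,107.37; Vance 247,149.47.
Capped: Andrade ($476,200), Petrov ($362,500); residual $1,509,220 reallocated over remaining profit-interest units 24.
Remaining shares: Tam 440,189.17 → $440,189; Marchetti 691,725.83 → $691,726; Vance 377,305.00 → $377,305.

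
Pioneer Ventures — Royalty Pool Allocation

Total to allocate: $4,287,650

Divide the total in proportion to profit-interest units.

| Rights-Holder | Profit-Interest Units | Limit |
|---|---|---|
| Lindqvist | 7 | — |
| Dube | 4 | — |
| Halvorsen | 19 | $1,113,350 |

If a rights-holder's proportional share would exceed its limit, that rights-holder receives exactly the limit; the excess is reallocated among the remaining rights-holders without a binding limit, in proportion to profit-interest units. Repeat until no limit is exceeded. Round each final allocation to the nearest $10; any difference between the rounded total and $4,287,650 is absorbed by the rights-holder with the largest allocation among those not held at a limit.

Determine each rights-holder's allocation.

Lindqvist: $2,020,010 | Dube: $1,154,290 | Halvorsen: $1,113,350

Sum of profit-interest units: 30.
Unconstrained shares: Lindqvist 1,000,451.67; Dube 571,686.67; Halvorsen 2,715,511.67.
Capped: Halvorsen ($1,113,350); balance $3,174,300 reallocated over remaining profit-interest units 11.
Redistributed shares: Lindqvist 2,020,009.09 → $2,020,010; Dube 1,154,290.91 → $1,154,290.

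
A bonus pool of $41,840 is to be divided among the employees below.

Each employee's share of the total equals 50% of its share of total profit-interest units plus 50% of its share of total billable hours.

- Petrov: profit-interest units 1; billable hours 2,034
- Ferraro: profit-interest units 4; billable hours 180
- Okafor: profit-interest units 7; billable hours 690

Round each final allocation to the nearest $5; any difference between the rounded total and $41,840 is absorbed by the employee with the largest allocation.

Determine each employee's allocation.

Totals — profit-interest units 12, billable hours 2,904.
Combined weights (50% profit-interest units + 50% billable hours): Petrov 0.3919; Ferraro 0.1977; Okafor 0.4105.
Raw shares: Petrov 16,395.98; Ferraro 8,270.03; Okafor 17,173.99.
At nearest $5: Petrov $16,395; Ferraro $8,270; Okafor $17,175. Sum = $41,840.
No rounding difference to absorb.

Petrov: $16,395 | Ferraro: $8,270 | Okafor: $17,175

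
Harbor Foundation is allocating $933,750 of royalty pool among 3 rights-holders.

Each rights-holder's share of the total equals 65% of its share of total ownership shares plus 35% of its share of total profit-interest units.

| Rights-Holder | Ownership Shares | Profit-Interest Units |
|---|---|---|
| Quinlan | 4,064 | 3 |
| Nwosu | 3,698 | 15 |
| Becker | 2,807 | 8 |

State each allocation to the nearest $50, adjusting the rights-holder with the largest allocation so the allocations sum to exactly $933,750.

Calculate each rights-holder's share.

Totals — ownership shares 10,569, profit-interest units 26.
Combined weights (65% ownership shares + 35% profit-interest units): Quinlan 0.2903; Nwosu 0.4294; Becker 0.2803.
Unrounded shares: Quinlan 271,089.21; Nwosu 400,907.76; Becker 261,753.03.
At nearest $50: Quinlan $271,100; Nwosu $400,900; Becker $261,750. Sum = $933,750.
Sum already equals the total — no adjustment.

Quinlan: $271,100 | Nwosu: $400,900 | Becker: $261,750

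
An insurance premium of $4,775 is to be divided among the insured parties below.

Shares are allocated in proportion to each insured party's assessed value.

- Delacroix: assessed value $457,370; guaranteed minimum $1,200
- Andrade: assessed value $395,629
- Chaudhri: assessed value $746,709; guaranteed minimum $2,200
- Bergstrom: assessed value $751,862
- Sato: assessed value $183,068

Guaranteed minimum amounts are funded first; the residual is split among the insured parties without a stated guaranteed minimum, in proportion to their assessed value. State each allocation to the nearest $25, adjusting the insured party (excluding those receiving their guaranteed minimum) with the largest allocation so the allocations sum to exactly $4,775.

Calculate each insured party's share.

Minimums first: Delacroix $1,200; Chaudhri $2,200. Balance $1,375.
Balance split over remaining assessed value 1,330,559: Andrade 408.84 → $400; Bergstrom 776.97 → $775; Sato 189.18 → $200.

Delacroix: $1,200; Andrade: $400; Chaudhri: $2,200; Bergstrom: $775; Sato: $200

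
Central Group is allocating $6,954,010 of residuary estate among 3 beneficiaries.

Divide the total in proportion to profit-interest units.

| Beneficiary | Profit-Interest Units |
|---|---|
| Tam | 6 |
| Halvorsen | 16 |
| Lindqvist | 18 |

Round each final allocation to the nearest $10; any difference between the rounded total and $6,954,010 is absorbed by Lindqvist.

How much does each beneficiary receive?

Tam: $1,043,100; Halvorsen: $2,781,600; Lindqvist: $3,129,310

Total profit-interest units = 40.
Raw shares: Tam 6/40 × $6,954,010 = 1,043,101.50; Halvorsen 16/40 × $6,954,010 = 2,781,604.00; Lindqvist 18/40 × $6,954,010 = 3,129,304.50.
Rounded to nearest $10: Tam $1,043,100; Halvorsen $2,781,600; Lindqvist $3,129,300. Sum = $6,954,000.
Difference $6,954,010 − $6,954,000 = +$10 applied to Lindqvist: Lindqvist becomes $3,129,310.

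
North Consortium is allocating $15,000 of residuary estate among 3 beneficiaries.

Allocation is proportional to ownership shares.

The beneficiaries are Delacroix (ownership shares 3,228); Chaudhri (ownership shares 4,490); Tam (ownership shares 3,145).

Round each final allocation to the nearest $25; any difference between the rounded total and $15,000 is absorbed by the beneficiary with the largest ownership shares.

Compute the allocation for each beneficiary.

Sum of ownership shares: 3,228 + 4,490 + 3,145 = 10,863.
Pro-rata amounts: Delacroix 4,457.33; Chaudhri 6,199.94; Tam 4,342.72.
At nearest $25: Delacroix $4,450; Chaudhri $6,200; Tam $4,350. Sum = $15,000.
No rounding difference to absorb.

Delacroix: $4,450 · Chaudhri: $6,200 · Tam: $4,350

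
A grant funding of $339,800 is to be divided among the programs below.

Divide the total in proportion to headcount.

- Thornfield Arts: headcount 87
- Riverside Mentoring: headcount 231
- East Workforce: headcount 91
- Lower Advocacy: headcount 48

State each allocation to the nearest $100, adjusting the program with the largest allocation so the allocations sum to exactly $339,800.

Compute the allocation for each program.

Thornfield Arts: $64,700 · Riverside Mentoring: $171,700 · East Workforce: $67,700 · Lower Advocacy: $35,700

Total headcount = 457.
Proportional shares: Thornfield Arts 87/457 × $339,800 = 64,688.40; Riverside Mentoring 231/457 × $339,800 = 171,758.86; East Workforce 91/457 × $339,800 = 67,662.58; Lower Advocacy 48/457 × $339,800 = 35,690.15.
Rounded to nearest $100: Thornfield Arts $64,700; Riverside Mentoring $171,800; East Workforce $67,700; Lower Advocacy $35,700. Sum = $339,900.
Difference $339,800 − $339,900 = −$100 applied to largest allocation (Riverside Mentoring): Riverside Mentoring becomes $171,700.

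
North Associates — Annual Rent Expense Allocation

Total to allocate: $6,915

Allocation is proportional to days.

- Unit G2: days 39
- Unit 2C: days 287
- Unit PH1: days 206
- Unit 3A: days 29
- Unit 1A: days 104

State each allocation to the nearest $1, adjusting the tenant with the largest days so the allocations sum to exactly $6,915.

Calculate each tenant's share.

Unit G2: $406 · Unit 2C: $2,984 · Unit PH1: $2,142 · Unit 3A: $302 · Unit 1A: $1,081

Sum of days: 39 + 287 + 206 + 29 + 104 = 665.
Raw shares: Unit G2 405.54; Unit 2C 2,984.37; Unit PH1 2,142.09; Unit 3A 301.56; Unit 1A 1,081.44.
After rounding ($1): Unit G2 $406; Unit 2C $2,984; Unit PH1 $2,142; Unit 3A $302; Unit 1A $1,081. Sum = $6,915.
No rounding difference to absorb.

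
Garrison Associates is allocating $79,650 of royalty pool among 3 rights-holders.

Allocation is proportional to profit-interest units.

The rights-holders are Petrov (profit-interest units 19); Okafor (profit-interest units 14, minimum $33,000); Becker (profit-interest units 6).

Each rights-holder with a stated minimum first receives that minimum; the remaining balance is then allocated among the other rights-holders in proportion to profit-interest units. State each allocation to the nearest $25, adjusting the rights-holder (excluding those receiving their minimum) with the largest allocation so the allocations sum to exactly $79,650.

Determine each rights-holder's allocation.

Minimums first: Okafor $33,000. Remaining pool $46,650.
Remaining pool split over remaining profit-interest units 25: Petrov 35,454.00 → $35,450; Becker 11,196.00 → $11,200.

Petrov: $35,450; Okafor: $33,000; Becker: $11,200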